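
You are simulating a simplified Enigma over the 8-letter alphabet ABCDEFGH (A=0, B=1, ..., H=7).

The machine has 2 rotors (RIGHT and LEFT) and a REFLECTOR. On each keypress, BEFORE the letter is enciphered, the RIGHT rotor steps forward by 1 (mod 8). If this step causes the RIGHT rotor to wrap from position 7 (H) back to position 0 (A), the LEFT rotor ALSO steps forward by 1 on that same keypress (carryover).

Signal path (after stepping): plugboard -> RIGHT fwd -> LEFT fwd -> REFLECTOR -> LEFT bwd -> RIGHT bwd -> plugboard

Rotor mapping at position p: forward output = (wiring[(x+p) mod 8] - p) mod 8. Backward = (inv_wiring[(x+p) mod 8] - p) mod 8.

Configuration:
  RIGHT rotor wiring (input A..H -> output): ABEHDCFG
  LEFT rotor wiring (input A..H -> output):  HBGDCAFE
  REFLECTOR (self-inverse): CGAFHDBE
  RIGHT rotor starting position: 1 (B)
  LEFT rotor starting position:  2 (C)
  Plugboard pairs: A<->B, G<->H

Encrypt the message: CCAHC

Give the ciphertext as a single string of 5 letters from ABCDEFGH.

Char 1 ('C'): step: R->2, L=2; C->plug->C->R->B->L->B->refl->G->L'->D->R'->E->plug->E
Char 2 ('C'): step: R->3, L=2; C->plug->C->R->H->L->H->refl->E->L'->A->R'->B->plug->A
Char 3 ('A'): step: R->4, L=2; A->plug->B->R->G->L->F->refl->D->L'->E->R'->E->plug->E
Char 4 ('H'): step: R->5, L=2; H->plug->G->R->C->L->A->refl->C->L'->F->R'->A->plug->B
Char 5 ('C'): step: R->6, L=2; C->plug->C->R->C->L->A->refl->C->L'->F->R'->G->plug->H

Answer: EAEBH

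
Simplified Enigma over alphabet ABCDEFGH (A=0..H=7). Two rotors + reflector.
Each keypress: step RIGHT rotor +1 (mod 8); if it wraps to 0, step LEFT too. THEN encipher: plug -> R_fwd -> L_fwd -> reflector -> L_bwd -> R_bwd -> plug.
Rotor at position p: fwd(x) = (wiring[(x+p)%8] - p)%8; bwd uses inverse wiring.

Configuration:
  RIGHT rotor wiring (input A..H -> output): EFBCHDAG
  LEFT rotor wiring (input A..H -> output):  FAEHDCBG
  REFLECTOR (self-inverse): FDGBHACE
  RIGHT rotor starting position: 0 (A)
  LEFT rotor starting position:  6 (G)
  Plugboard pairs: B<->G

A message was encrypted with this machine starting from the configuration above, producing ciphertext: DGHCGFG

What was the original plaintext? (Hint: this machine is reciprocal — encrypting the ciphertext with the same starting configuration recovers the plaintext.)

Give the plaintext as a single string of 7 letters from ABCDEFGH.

Char 1 ('D'): step: R->1, L=6; D->plug->D->R->G->L->F->refl->A->L'->B->R'->C->plug->C
Char 2 ('G'): step: R->2, L=6; G->plug->B->R->A->L->D->refl->B->L'->F->R'->C->plug->C
Char 3 ('H'): step: R->3, L=6; H->plug->H->R->G->L->F->refl->A->L'->B->R'->F->plug->F
Char 4 ('C'): step: R->4, L=6; C->plug->C->R->E->L->G->refl->C->L'->D->R'->A->plug->A
Char 5 ('G'): step: R->5, L=6; G->plug->B->R->D->L->C->refl->G->L'->E->R'->F->plug->F
Char 6 ('F'): step: R->6, L=6; F->plug->F->R->E->L->G->refl->C->L'->D->R'->E->plug->E
Char 7 ('G'): step: R->7, L=6; G->plug->B->R->F->L->B->refl->D->L'->A->R'->F->plug->F

Answer: CCFAFEF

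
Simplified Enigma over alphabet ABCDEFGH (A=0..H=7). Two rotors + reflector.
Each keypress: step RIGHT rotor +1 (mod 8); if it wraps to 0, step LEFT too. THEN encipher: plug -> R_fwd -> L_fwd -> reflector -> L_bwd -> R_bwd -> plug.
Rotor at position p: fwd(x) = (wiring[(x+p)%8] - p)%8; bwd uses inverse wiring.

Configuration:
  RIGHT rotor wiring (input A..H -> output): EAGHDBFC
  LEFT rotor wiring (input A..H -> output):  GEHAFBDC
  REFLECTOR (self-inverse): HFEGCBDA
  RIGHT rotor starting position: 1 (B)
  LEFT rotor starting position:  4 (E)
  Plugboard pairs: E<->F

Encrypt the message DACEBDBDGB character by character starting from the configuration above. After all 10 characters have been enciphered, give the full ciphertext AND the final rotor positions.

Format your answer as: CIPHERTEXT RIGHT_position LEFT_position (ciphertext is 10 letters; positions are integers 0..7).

Answer: AFFBAEGHFG 3 5

Derivation:
Char 1 ('D'): step: R->2, L=4; D->plug->D->R->H->L->E->refl->C->L'->E->R'->A->plug->A
Char 2 ('A'): step: R->3, L=4; A->plug->A->R->E->L->C->refl->E->L'->H->R'->E->plug->F
Char 3 ('C'): step: R->4, L=4; C->plug->C->R->B->L->F->refl->B->L'->A->R'->E->plug->F
Char 4 ('E'): step: R->5, L=4; E->plug->F->R->B->L->F->refl->B->L'->A->R'->B->plug->B
Char 5 ('B'): step: R->6, L=4; B->plug->B->R->E->L->C->refl->E->L'->H->R'->A->plug->A
Char 6 ('D'): step: R->7, L=4; D->plug->D->R->H->L->E->refl->C->L'->E->R'->F->plug->E
Char 7 ('B'): step: R->0, L->5 (L advanced); B->plug->B->R->A->L->E->refl->C->L'->F->R'->G->plug->G
Char 8 ('D'): step: R->1, L=5; D->plug->D->R->C->L->F->refl->B->L'->D->R'->H->plug->H
Char 9 ('G'): step: R->2, L=5; G->plug->G->R->C->L->F->refl->B->L'->D->R'->E->plug->F
Char 10 ('B'): step: R->3, L=5; B->plug->B->R->A->L->E->refl->C->L'->F->R'->G->plug->G
Final: ciphertext=AFFBAEGHFG, RIGHT=3, LEFT=5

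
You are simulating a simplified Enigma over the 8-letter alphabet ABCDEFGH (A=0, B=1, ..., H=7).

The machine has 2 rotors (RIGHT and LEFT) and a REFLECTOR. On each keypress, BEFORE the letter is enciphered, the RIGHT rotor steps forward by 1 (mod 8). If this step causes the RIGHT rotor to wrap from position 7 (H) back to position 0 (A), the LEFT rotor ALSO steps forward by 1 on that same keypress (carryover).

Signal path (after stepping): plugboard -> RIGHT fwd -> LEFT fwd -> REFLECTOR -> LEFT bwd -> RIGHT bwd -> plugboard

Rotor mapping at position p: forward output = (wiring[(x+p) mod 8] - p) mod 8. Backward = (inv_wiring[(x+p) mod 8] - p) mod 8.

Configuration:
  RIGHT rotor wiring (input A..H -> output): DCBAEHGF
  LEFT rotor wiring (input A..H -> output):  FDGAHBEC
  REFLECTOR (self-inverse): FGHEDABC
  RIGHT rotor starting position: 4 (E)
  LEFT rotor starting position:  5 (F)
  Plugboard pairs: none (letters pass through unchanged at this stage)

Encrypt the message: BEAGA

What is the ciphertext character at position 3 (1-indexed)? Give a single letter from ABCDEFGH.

Char 1 ('B'): step: R->5, L=5; B->plug->B->R->B->L->H->refl->C->L'->H->R'->H->plug->H
Char 2 ('E'): step: R->6, L=5; E->plug->E->R->D->L->A->refl->F->L'->C->R'->F->plug->F
Char 3 ('A'): step: R->7, L=5; A->plug->A->R->G->L->D->refl->E->L'->A->R'->G->plug->G

G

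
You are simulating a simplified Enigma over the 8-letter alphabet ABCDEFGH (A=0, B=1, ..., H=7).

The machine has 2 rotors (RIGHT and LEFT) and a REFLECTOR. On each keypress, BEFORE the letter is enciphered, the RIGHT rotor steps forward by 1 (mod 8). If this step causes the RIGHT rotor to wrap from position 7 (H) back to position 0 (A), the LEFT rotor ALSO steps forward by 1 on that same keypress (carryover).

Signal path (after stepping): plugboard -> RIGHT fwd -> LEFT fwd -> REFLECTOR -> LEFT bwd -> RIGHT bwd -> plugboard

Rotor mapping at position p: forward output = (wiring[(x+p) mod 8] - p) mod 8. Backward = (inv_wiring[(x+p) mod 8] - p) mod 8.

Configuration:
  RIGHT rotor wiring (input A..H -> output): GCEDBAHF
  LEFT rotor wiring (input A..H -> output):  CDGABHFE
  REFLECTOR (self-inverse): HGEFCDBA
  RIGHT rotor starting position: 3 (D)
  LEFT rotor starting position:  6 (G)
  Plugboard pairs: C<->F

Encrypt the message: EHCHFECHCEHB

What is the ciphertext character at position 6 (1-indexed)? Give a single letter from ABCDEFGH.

Char 1 ('E'): step: R->4, L=6; E->plug->E->R->C->L->E->refl->C->L'->F->R'->A->plug->A
Char 2 ('H'): step: R->5, L=6; H->plug->H->R->E->L->A->refl->H->L'->A->R'->C->plug->F
Char 3 ('C'): step: R->6, L=6; C->plug->F->R->F->L->C->refl->E->L'->C->R'->H->plug->H
Char 4 ('H'): step: R->7, L=6; H->plug->H->R->A->L->H->refl->A->L'->E->R'->E->plug->E
Char 5 ('F'): step: R->0, L->7 (L advanced); F->plug->C->R->E->L->B->refl->G->L'->H->R'->G->plug->G
Char 6 ('E'): step: R->1, L=7; E->plug->E->R->H->L->G->refl->B->L'->E->R'->G->plug->G

G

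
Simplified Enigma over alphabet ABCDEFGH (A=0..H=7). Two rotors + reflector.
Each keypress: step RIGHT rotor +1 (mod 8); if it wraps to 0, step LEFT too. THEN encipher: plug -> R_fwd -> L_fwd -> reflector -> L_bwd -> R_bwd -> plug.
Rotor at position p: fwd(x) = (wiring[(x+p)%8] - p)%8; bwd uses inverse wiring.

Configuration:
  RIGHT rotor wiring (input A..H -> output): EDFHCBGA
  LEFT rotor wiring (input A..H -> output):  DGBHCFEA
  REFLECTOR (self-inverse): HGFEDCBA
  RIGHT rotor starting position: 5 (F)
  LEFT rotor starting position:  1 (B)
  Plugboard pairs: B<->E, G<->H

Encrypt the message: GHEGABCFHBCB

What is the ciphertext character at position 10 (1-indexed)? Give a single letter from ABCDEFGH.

Char 1 ('G'): step: R->6, L=1; G->plug->H->R->D->L->B->refl->G->L'->C->R'->B->plug->E
Char 2 ('H'): step: R->7, L=1; H->plug->G->R->C->L->G->refl->B->L'->D->R'->F->plug->F
Char 3 ('E'): step: R->0, L->2 (L advanced); E->plug->B->R->D->L->D->refl->E->L'->H->R'->D->plug->D
Char 4 ('G'): step: R->1, L=2; G->plug->H->R->D->L->D->refl->E->L'->H->R'->G->plug->H
Char 5 ('A'): step: R->2, L=2; A->plug->A->R->D->L->D->refl->E->L'->H->R'->D->plug->D
Char 6 ('B'): step: R->3, L=2; B->plug->E->R->F->L->G->refl->B->L'->G->R'->C->plug->C
Char 7 ('C'): step: R->4, L=2; C->plug->C->R->C->L->A->refl->H->L'->A->R'->E->plug->B
Char 8 ('F'): step: R->5, L=2; F->plug->F->R->A->L->H->refl->A->L'->C->R'->G->plug->H
Char 9 ('H'): step: R->6, L=2; H->plug->G->R->E->L->C->refl->F->L'->B->R'->F->plug->F
Char 10 ('B'): step: R->7, L=2; B->plug->E->R->A->L->H->refl->A->L'->C->R'->G->plug->H

H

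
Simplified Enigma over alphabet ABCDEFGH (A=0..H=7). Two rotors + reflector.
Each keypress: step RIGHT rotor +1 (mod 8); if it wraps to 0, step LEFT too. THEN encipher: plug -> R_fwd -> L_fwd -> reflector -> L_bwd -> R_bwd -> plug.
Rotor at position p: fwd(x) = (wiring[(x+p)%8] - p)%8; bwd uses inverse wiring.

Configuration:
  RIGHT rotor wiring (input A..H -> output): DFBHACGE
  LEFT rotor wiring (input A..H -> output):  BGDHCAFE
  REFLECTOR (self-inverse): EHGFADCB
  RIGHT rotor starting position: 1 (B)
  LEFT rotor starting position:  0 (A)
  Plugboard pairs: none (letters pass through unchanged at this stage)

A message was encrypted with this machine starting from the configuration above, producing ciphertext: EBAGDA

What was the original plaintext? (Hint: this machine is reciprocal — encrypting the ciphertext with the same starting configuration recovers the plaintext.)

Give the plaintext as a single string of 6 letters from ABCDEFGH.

Char 1 ('E'): step: R->2, L=0; E->plug->E->R->E->L->C->refl->G->L'->B->R'->G->plug->G
Char 2 ('B'): step: R->3, L=0; B->plug->B->R->F->L->A->refl->E->L'->H->R'->C->plug->C
Char 3 ('A'): step: R->4, L=0; A->plug->A->R->E->L->C->refl->G->L'->B->R'->F->plug->F
Char 4 ('G'): step: R->5, L=0; G->plug->G->R->C->L->D->refl->F->L'->G->R'->D->plug->D
Char 5 ('D'): step: R->6, L=0; D->plug->D->R->H->L->E->refl->A->L'->F->R'->C->plug->C
Char 6 ('A'): step: R->7, L=0; A->plug->A->R->F->L->A->refl->E->L'->H->R'->H->plug->H

Answer: GCFDCH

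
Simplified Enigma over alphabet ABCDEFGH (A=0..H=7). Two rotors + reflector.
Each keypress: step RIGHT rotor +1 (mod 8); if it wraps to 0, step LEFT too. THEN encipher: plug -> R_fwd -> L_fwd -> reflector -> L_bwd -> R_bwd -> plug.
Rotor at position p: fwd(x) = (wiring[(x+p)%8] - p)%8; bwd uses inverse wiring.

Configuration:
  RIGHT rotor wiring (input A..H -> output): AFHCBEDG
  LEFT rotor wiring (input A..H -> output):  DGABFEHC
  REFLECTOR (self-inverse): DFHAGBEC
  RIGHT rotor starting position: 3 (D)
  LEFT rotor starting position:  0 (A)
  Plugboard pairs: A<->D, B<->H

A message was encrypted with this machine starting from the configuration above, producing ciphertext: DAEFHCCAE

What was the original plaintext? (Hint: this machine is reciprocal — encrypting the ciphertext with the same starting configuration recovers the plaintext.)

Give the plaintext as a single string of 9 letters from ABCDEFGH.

Answer: FBDAGBEHA

Derivation:
Char 1 ('D'): step: R->4, L=0; D->plug->A->R->F->L->E->refl->G->L'->B->R'->F->plug->F
Char 2 ('A'): step: R->5, L=0; A->plug->D->R->D->L->B->refl->F->L'->E->R'->H->plug->B
Char 3 ('E'): step: R->6, L=0; E->plug->E->R->B->L->G->refl->E->L'->F->R'->A->plug->D
Char 4 ('F'): step: R->7, L=0; F->plug->F->R->C->L->A->refl->D->L'->A->R'->D->plug->A
Char 5 ('H'): step: R->0, L->1 (L advanced); H->plug->B->R->F->L->G->refl->E->L'->D->R'->G->plug->G
Char 6 ('C'): step: R->1, L=1; C->plug->C->R->B->L->H->refl->C->L'->H->R'->H->plug->B
Char 7 ('C'): step: R->2, L=1; C->plug->C->R->H->L->C->refl->H->L'->B->R'->E->plug->E
Char 8 ('A'): step: R->3, L=1; A->plug->D->R->A->L->F->refl->B->L'->G->R'->B->plug->H
Char 9 ('E'): step: R->4, L=1; E->plug->E->R->E->L->D->refl->A->L'->C->R'->D->plug->A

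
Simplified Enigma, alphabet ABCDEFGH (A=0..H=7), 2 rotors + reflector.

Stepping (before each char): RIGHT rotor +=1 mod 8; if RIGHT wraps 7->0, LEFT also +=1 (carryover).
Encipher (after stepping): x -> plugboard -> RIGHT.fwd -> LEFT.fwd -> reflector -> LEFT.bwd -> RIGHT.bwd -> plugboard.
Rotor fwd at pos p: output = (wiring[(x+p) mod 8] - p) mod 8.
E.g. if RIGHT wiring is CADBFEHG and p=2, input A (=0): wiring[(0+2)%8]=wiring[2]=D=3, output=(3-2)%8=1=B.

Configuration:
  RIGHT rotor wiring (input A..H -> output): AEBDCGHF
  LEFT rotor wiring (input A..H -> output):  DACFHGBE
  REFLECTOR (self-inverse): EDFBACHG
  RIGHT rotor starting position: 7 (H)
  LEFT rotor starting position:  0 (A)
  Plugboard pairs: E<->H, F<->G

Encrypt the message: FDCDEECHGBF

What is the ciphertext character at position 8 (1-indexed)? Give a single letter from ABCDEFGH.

Char 1 ('F'): step: R->0, L->1 (L advanced); F->plug->G->R->H->L->C->refl->F->L'->E->R'->B->plug->B
Char 2 ('D'): step: R->1, L=1; D->plug->D->R->B->L->B->refl->D->L'->G->R'->F->plug->G
Char 3 ('C'): step: R->2, L=1; C->plug->C->R->A->L->H->refl->G->L'->D->R'->F->plug->G
Char 4 ('D'): step: R->3, L=1; D->plug->D->R->E->L->F->refl->C->L'->H->R'->B->plug->B
Char 5 ('E'): step: R->4, L=1; E->plug->H->R->H->L->C->refl->F->L'->E->R'->E->plug->H
Char 6 ('E'): step: R->5, L=1; E->plug->H->R->F->L->A->refl->E->L'->C->R'->B->plug->B
Char 7 ('C'): step: R->6, L=1; C->plug->C->R->C->L->E->refl->A->L'->F->R'->F->plug->G
Char 8 ('H'): step: R->7, L=1; H->plug->E->R->E->L->F->refl->C->L'->H->R'->G->plug->F

F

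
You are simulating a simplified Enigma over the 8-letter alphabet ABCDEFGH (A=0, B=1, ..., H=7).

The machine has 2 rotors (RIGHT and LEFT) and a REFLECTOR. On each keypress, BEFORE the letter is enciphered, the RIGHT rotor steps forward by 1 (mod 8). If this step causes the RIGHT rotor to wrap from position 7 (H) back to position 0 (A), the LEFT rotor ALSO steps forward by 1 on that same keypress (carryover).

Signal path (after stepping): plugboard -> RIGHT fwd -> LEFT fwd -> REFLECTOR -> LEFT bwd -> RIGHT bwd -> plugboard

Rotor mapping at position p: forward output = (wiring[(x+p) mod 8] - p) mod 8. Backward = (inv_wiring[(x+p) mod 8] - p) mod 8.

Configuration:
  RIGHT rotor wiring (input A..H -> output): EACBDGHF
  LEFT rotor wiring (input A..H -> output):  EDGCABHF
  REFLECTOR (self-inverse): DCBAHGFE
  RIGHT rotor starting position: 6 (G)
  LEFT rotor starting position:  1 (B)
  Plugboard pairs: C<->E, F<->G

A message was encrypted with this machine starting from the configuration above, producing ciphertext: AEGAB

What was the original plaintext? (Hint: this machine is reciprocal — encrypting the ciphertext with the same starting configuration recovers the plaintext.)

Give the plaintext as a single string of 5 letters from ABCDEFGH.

Answer: DAAGE

Derivation:
Char 1 ('A'): step: R->7, L=1; A->plug->A->R->G->L->E->refl->H->L'->D->R'->D->plug->D
Char 2 ('E'): step: R->0, L->2 (L advanced); E->plug->C->R->C->L->G->refl->F->L'->E->R'->A->plug->A
Char 3 ('G'): step: R->1, L=2; G->plug->F->R->G->L->C->refl->B->L'->H->R'->A->plug->A
Char 4 ('A'): step: R->2, L=2; A->plug->A->R->A->L->E->refl->H->L'->D->R'->F->plug->G
Char 5 ('B'): step: R->3, L=2; B->plug->B->R->A->L->E->refl->H->L'->D->R'->C->plug->E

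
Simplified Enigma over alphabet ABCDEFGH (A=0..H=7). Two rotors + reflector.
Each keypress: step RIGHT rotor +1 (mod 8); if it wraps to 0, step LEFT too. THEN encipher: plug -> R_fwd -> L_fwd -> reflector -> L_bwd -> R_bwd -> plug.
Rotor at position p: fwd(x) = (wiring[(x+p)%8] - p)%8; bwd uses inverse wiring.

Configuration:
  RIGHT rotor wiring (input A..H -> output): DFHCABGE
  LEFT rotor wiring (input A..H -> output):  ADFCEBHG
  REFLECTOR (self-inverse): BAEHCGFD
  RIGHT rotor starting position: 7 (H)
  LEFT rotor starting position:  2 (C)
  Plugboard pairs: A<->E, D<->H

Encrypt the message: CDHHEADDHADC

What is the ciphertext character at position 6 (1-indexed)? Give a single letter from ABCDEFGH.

Char 1 ('C'): step: R->0, L->3 (L advanced); C->plug->C->R->H->L->C->refl->E->L'->D->R'->A->plug->E
Char 2 ('D'): step: R->1, L=3; D->plug->H->R->C->L->G->refl->F->L'->F->R'->F->plug->F
Char 3 ('H'): step: R->2, L=3; H->plug->D->R->H->L->C->refl->E->L'->D->R'->H->plug->D
Char 4 ('H'): step: R->3, L=3; H->plug->D->R->D->L->E->refl->C->L'->H->R'->A->plug->E
Char 5 ('E'): step: R->4, L=3; E->plug->A->R->E->L->D->refl->H->L'->A->R'->D->plug->H
Char 6 ('A'): step: R->5, L=3; A->plug->E->R->A->L->H->refl->D->L'->E->R'->A->plug->E

E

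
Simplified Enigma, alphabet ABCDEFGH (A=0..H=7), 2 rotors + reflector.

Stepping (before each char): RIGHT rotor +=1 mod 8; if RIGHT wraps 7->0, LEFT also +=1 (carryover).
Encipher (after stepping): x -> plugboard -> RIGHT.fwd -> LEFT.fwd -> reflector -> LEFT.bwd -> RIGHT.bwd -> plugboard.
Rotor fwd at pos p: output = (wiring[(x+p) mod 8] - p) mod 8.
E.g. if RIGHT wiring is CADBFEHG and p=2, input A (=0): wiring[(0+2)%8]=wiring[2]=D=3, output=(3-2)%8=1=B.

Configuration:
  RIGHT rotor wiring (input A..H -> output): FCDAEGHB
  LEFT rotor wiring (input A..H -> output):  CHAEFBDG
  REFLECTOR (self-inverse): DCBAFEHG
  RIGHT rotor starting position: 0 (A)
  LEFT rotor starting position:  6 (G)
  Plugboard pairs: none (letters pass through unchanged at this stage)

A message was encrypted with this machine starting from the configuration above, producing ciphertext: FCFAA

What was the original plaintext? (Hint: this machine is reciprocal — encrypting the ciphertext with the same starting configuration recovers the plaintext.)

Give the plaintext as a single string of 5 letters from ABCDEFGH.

Answer: EHHBH

Derivation:
Char 1 ('F'): step: R->1, L=6; F->plug->F->R->G->L->H->refl->G->L'->F->R'->E->plug->E
Char 2 ('C'): step: R->2, L=6; C->plug->C->R->C->L->E->refl->F->L'->A->R'->H->plug->H
Char 3 ('F'): step: R->3, L=6; F->plug->F->R->C->L->E->refl->F->L'->A->R'->H->plug->H
Char 4 ('A'): step: R->4, L=6; A->plug->A->R->A->L->F->refl->E->L'->C->R'->B->plug->B
Char 5 ('A'): step: R->5, L=6; A->plug->A->R->B->L->A->refl->D->L'->H->R'->H->plug->H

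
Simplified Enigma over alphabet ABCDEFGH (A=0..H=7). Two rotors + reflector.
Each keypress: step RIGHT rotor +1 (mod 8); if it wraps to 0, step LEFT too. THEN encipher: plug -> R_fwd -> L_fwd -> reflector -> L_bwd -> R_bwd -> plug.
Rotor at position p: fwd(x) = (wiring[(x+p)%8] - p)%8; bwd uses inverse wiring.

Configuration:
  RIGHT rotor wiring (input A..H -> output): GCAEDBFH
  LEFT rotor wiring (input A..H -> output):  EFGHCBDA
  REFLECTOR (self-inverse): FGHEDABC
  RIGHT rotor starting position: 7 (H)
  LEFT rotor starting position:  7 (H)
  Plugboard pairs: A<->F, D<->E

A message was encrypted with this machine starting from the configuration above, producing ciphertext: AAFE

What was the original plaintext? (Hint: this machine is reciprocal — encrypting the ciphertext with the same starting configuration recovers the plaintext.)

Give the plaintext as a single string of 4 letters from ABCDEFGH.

Char 1 ('A'): step: R->0, L->0 (L advanced); A->plug->F->R->B->L->F->refl->A->L'->H->R'->H->plug->H
Char 2 ('A'): step: R->1, L=0; A->plug->F->R->E->L->C->refl->H->L'->D->R'->C->plug->C
Char 3 ('F'): step: R->2, L=0; F->plug->A->R->G->L->D->refl->E->L'->A->R'->H->plug->H
Char 4 ('E'): step: R->3, L=0; E->plug->D->R->C->L->G->refl->B->L'->F->R'->H->plug->H

Answer: HCHH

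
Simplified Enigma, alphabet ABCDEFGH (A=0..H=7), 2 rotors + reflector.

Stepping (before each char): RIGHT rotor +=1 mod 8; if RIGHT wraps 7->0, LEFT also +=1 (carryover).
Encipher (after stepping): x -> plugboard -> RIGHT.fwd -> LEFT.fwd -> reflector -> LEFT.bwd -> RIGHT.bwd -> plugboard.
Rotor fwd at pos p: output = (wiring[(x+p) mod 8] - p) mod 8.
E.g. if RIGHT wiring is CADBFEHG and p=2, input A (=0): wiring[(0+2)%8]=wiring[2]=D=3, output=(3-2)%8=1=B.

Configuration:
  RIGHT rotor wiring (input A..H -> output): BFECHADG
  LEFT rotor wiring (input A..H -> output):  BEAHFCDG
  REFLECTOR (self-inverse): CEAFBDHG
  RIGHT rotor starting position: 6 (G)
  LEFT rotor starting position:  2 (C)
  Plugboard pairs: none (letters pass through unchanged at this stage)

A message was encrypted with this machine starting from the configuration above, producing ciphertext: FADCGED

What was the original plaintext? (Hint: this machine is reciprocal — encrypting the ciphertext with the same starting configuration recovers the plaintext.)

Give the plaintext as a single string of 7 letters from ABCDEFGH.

Char 1 ('F'): step: R->7, L=2; F->plug->F->R->A->L->G->refl->H->L'->G->R'->C->plug->C
Char 2 ('A'): step: R->0, L->3 (L advanced); A->plug->A->R->B->L->C->refl->A->L'->D->R'->G->plug->G
Char 3 ('D'): step: R->1, L=3; D->plug->D->R->G->L->B->refl->E->L'->A->R'->H->plug->H
Char 4 ('C'): step: R->2, L=3; C->plug->C->R->F->L->G->refl->H->L'->C->R'->A->plug->A
Char 5 ('G'): step: R->3, L=3; G->plug->G->R->C->L->H->refl->G->L'->F->R'->C->plug->C
Char 6 ('E'): step: R->4, L=3; E->plug->E->R->F->L->G->refl->H->L'->C->R'->D->plug->D
Char 7 ('D'): step: R->5, L=3; D->plug->D->R->E->L->D->refl->F->L'->H->R'->F->plug->F

Answer: CGHACDF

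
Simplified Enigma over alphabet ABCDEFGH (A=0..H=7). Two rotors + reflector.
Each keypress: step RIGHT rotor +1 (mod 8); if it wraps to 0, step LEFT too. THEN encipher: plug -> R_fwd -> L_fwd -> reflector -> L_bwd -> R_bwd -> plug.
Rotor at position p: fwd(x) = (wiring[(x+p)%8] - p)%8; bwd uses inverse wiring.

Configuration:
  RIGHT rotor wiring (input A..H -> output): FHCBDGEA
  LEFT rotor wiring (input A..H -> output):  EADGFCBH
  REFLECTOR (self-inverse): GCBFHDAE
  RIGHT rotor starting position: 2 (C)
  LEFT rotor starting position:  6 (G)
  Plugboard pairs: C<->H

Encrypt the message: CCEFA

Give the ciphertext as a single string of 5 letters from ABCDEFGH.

Answer: ABFDD

Derivation:
Char 1 ('C'): step: R->3, L=6; C->plug->H->R->H->L->E->refl->H->L'->G->R'->A->plug->A
Char 2 ('C'): step: R->4, L=6; C->plug->H->R->F->L->A->refl->G->L'->C->R'->B->plug->B
Char 3 ('E'): step: R->5, L=6; E->plug->E->R->C->L->G->refl->A->L'->F->R'->F->plug->F
Char 4 ('F'): step: R->6, L=6; F->plug->F->R->D->L->C->refl->B->L'->B->R'->D->plug->D
Char 5 ('A'): step: R->7, L=6; A->plug->A->R->B->L->B->refl->C->L'->D->R'->D->plug->D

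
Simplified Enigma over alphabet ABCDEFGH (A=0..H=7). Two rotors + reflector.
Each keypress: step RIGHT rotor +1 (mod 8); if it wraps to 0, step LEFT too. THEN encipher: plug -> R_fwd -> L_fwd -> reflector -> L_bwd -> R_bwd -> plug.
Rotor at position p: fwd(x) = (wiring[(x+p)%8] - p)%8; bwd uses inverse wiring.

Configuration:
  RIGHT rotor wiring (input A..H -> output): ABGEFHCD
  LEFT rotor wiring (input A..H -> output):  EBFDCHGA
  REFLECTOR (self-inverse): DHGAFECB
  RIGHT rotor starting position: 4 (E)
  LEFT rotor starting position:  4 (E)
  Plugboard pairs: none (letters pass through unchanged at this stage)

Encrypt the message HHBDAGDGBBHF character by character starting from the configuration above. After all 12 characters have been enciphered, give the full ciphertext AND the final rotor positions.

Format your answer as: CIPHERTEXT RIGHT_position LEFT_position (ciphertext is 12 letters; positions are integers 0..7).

Answer: AAAFEECFACBD 0 6

Derivation:
Char 1 ('H'): step: R->5, L=4; H->plug->H->R->A->L->G->refl->C->L'->C->R'->A->plug->A
Char 2 ('H'): step: R->6, L=4; H->plug->H->R->B->L->D->refl->A->L'->E->R'->A->plug->A
Char 3 ('B'): step: R->7, L=4; B->plug->B->R->B->L->D->refl->A->L'->E->R'->A->plug->A
Char 4 ('D'): step: R->0, L->5 (L advanced); D->plug->D->R->E->L->E->refl->F->L'->H->R'->F->plug->F
Char 5 ('A'): step: R->1, L=5; A->plug->A->R->A->L->C->refl->G->L'->G->R'->E->plug->E
Char 6 ('G'): step: R->2, L=5; G->plug->G->R->G->L->G->refl->C->L'->A->R'->E->plug->E
Char 7 ('D'): step: R->3, L=5; D->plug->D->R->H->L->F->refl->E->L'->E->R'->C->plug->C
Char 8 ('G'): step: R->4, L=5; G->plug->G->R->C->L->D->refl->A->L'->F->R'->F->plug->F
Char 9 ('B'): step: R->5, L=5; B->plug->B->R->F->L->A->refl->D->L'->C->R'->A->plug->A
Char 10 ('B'): step: R->6, L=5; B->plug->B->R->F->L->A->refl->D->L'->C->R'->C->plug->C
Char 11 ('H'): step: R->7, L=5; H->plug->H->R->D->L->H->refl->B->L'->B->R'->B->plug->B
Char 12 ('F'): step: R->0, L->6 (L advanced); F->plug->F->R->H->L->B->refl->H->L'->E->R'->D->plug->D
Final: ciphertext=AAAFEECFACBD, RIGHT=0, LEFT=6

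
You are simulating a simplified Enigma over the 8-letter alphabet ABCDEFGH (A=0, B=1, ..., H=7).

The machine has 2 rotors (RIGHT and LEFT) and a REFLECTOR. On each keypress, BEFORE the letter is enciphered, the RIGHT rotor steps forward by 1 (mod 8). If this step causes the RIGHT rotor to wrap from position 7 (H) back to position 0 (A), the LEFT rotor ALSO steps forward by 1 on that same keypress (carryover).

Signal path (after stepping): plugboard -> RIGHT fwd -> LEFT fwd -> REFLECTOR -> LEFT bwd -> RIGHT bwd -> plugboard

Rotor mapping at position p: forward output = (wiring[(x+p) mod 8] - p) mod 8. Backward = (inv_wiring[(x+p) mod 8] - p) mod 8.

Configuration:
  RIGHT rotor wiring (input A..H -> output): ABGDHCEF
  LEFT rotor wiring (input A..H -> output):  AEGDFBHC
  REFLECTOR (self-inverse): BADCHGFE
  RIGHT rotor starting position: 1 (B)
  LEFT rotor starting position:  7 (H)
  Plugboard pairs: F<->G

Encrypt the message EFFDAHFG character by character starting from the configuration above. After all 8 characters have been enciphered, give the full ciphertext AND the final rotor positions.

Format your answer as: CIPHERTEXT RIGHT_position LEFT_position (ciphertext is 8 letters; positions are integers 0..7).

Answer: CAGEECGH 1 0

Derivation:
Char 1 ('E'): step: R->2, L=7; E->plug->E->R->C->L->F->refl->G->L'->F->R'->C->plug->C
Char 2 ('F'): step: R->3, L=7; F->plug->G->R->G->L->C->refl->D->L'->A->R'->A->plug->A
Char 3 ('F'): step: R->4, L=7; F->plug->G->R->C->L->F->refl->G->L'->F->R'->F->plug->G
Char 4 ('D'): step: R->5, L=7; D->plug->D->R->D->L->H->refl->E->L'->E->R'->E->plug->E
Char 5 ('A'): step: R->6, L=7; A->plug->A->R->G->L->C->refl->D->L'->A->R'->E->plug->E
Char 6 ('H'): step: R->7, L=7; H->plug->H->R->F->L->G->refl->F->L'->C->R'->C->plug->C
Char 7 ('F'): step: R->0, L->0 (L advanced); F->plug->G->R->E->L->F->refl->G->L'->C->R'->F->plug->G
Char 8 ('G'): step: R->1, L=0; G->plug->F->R->D->L->D->refl->C->L'->H->R'->H->plug->H
Final: ciphertext=CAGEECGH, RIGHT=1, LEFT=0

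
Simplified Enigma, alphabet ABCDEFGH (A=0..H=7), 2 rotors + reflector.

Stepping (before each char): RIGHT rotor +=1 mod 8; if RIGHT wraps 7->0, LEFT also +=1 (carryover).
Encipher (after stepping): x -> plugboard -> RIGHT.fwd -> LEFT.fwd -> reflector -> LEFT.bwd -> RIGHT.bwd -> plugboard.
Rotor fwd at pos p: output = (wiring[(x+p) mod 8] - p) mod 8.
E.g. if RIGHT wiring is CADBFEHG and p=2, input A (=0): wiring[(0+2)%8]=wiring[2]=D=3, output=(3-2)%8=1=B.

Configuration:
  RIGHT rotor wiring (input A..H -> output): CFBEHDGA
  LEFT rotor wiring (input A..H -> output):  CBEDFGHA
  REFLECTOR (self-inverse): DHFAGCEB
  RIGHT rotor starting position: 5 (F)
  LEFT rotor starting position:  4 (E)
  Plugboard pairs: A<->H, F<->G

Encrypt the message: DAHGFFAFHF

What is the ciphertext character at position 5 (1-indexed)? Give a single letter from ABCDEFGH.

Char 1 ('D'): step: R->6, L=4; D->plug->D->R->H->L->H->refl->B->L'->A->R'->A->plug->H
Char 2 ('A'): step: R->7, L=4; A->plug->H->R->H->L->H->refl->B->L'->A->R'->F->plug->G
Char 3 ('H'): step: R->0, L->5 (L advanced); H->plug->A->R->C->L->D->refl->A->L'->H->R'->E->plug->E
Char 4 ('G'): step: R->1, L=5; G->plug->F->R->F->L->H->refl->B->L'->A->R'->B->plug->B
Char 5 ('F'): step: R->2, L=5; F->plug->G->R->A->L->B->refl->H->L'->F->R'->C->plug->C

C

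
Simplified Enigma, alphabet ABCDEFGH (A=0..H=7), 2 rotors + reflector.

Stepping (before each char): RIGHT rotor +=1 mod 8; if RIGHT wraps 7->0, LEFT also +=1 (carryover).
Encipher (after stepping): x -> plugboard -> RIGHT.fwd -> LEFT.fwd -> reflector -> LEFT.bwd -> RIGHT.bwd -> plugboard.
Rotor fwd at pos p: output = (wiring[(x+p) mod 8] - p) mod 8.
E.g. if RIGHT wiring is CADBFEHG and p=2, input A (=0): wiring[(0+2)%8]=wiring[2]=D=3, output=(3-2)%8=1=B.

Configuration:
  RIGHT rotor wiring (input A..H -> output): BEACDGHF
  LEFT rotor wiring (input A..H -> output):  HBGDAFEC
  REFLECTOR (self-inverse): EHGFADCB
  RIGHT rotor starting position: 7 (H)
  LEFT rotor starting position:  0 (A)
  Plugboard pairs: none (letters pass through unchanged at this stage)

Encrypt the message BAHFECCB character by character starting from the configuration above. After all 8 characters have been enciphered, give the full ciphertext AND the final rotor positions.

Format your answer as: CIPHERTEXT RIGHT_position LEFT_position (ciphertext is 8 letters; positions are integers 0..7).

Answer: CFGCDDDG 7 1

Derivation:
Char 1 ('B'): step: R->0, L->1 (L advanced); B->plug->B->R->E->L->E->refl->A->L'->A->R'->C->plug->C
Char 2 ('A'): step: R->1, L=1; A->plug->A->R->D->L->H->refl->B->L'->G->R'->F->plug->F
Char 3 ('H'): step: R->2, L=1; H->plug->H->R->C->L->C->refl->G->L'->H->R'->G->plug->G
Char 4 ('F'): step: R->3, L=1; F->plug->F->R->G->L->B->refl->H->L'->D->R'->C->plug->C
Char 5 ('E'): step: R->4, L=1; E->plug->E->R->F->L->D->refl->F->L'->B->R'->D->plug->D
Char 6 ('C'): step: R->5, L=1; C->plug->C->R->A->L->A->refl->E->L'->E->R'->D->plug->D
Char 7 ('C'): step: R->6, L=1; C->plug->C->R->D->L->H->refl->B->L'->G->R'->D->plug->D
Char 8 ('B'): step: R->7, L=1; B->plug->B->R->C->L->C->refl->G->L'->H->R'->G->plug->G
Final: ciphertext=CFGCDDDG, RIGHT=7, LEFT=1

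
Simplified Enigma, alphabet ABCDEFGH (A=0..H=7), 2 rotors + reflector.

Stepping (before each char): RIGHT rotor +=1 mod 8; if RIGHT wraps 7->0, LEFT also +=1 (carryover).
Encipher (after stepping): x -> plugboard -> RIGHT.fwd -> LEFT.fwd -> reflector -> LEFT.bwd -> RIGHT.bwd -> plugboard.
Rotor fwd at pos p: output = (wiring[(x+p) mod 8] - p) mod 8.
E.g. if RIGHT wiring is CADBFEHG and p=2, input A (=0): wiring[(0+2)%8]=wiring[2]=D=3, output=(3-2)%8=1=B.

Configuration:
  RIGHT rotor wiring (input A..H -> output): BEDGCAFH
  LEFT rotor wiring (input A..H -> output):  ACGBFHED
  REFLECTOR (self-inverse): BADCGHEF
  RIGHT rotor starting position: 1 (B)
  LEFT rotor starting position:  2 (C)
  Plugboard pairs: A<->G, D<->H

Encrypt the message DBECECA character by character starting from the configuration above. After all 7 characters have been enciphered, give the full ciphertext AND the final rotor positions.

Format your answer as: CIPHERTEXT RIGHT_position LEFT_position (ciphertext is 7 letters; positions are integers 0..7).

Answer: BCAHGEH 0 3

Derivation:
Char 1 ('D'): step: R->2, L=2; D->plug->H->R->C->L->D->refl->C->L'->E->R'->B->plug->B
Char 2 ('B'): step: R->3, L=2; B->plug->B->R->H->L->A->refl->B->L'->F->R'->C->plug->C
Char 3 ('E'): step: R->4, L=2; E->plug->E->R->F->L->B->refl->A->L'->H->R'->G->plug->A
Char 4 ('C'): step: R->5, L=2; C->plug->C->R->C->L->D->refl->C->L'->E->R'->D->plug->H
Char 5 ('E'): step: R->6, L=2; E->plug->E->R->F->L->B->refl->A->L'->H->R'->A->plug->G
Char 6 ('C'): step: R->7, L=2; C->plug->C->R->F->L->B->refl->A->L'->H->R'->E->plug->E
Char 7 ('A'): step: R->0, L->3 (L advanced); A->plug->G->R->F->L->F->refl->H->L'->G->R'->D->plug->H
Final: ciphertext=BCAHGEH, RIGHT=0, LEFT=3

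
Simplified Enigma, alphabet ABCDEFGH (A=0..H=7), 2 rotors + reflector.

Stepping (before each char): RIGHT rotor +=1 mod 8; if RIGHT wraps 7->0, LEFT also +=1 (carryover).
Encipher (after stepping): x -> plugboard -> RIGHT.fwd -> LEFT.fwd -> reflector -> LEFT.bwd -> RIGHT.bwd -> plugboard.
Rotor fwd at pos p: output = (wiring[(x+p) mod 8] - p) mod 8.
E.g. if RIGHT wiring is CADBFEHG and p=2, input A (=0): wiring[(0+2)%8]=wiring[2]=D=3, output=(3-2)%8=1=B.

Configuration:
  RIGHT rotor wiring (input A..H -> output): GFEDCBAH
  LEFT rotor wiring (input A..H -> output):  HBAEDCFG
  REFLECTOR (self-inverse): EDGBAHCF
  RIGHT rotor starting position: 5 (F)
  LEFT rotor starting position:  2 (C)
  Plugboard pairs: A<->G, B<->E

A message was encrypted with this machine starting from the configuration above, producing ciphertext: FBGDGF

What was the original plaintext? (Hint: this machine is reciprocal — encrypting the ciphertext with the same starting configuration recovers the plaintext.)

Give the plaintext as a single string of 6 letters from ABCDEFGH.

Answer: HADHDC

Derivation:
Char 1 ('F'): step: R->6, L=2; F->plug->F->R->F->L->E->refl->A->L'->D->R'->H->plug->H
Char 2 ('B'): step: R->7, L=2; B->plug->E->R->E->L->D->refl->B->L'->C->R'->G->plug->A
Char 3 ('G'): step: R->0, L->3 (L advanced); G->plug->A->R->G->L->G->refl->C->L'->D->R'->D->plug->D
Char 4 ('D'): step: R->1, L=3; D->plug->D->R->B->L->A->refl->E->L'->F->R'->H->plug->H
Char 5 ('G'): step: R->2, L=3; G->plug->A->R->C->L->H->refl->F->L'->H->R'->D->plug->D
Char 6 ('F'): step: R->3, L=3; F->plug->F->R->D->L->C->refl->G->L'->G->R'->C->plug->C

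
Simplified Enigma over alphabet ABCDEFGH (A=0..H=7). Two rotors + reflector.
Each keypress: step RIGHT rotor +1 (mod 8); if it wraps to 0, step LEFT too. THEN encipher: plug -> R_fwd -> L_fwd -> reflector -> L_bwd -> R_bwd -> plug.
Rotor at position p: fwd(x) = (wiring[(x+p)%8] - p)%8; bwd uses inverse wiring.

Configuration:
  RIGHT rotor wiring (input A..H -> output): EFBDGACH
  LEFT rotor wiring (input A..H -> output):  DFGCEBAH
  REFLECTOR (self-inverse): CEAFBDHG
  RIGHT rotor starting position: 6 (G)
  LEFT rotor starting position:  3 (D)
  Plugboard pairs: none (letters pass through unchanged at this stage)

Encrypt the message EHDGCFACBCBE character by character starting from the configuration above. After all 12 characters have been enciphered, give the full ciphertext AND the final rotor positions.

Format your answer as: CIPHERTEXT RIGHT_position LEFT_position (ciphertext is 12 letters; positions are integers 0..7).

Answer: GACFGDHGDEDF 2 5

Derivation:
Char 1 ('E'): step: R->7, L=3; E->plug->E->R->E->L->E->refl->B->L'->B->R'->G->plug->G
Char 2 ('H'): step: R->0, L->4 (L advanced); H->plug->H->R->H->L->G->refl->H->L'->E->R'->A->plug->A
Char 3 ('D'): step: R->1, L=4; D->plug->D->R->F->L->B->refl->E->L'->C->R'->C->plug->C
Char 4 ('G'): step: R->2, L=4; G->plug->G->R->C->L->E->refl->B->L'->F->R'->F->plug->F
Char 5 ('C'): step: R->3, L=4; C->plug->C->R->F->L->B->refl->E->L'->C->R'->G->plug->G
Char 6 ('F'): step: R->4, L=4; F->plug->F->R->B->L->F->refl->D->L'->D->R'->D->plug->D
Char 7 ('A'): step: R->5, L=4; A->plug->A->R->D->L->D->refl->F->L'->B->R'->H->plug->H
Char 8 ('C'): step: R->6, L=4; C->plug->C->R->G->L->C->refl->A->L'->A->R'->G->plug->G
Char 9 ('B'): step: R->7, L=4; B->plug->B->R->F->L->B->refl->E->L'->C->R'->D->plug->D
Char 10 ('C'): step: R->0, L->5 (L advanced); C->plug->C->R->B->L->D->refl->F->L'->G->R'->E->plug->E
Char 11 ('B'): step: R->1, L=5; B->plug->B->R->A->L->E->refl->B->L'->F->R'->D->plug->D
Char 12 ('E'): step: R->2, L=5; E->plug->E->R->A->L->E->refl->B->L'->F->R'->F->plug->F
Final: ciphertext=GACFGDHGDEDF, RIGHT=2, LEFT=5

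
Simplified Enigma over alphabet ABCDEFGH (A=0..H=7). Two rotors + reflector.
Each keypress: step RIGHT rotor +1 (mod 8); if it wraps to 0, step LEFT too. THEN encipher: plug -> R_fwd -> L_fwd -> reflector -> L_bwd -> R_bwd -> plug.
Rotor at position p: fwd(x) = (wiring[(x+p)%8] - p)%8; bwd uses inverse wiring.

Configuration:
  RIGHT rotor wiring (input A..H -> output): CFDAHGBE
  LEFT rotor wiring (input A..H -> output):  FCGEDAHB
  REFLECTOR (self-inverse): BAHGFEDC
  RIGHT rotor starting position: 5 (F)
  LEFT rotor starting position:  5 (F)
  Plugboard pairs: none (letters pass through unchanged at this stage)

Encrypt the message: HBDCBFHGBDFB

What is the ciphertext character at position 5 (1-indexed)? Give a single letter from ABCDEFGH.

Char 1 ('H'): step: R->6, L=5; H->plug->H->R->A->L->D->refl->G->L'->H->R'->D->plug->D
Char 2 ('B'): step: R->7, L=5; B->plug->B->R->D->L->A->refl->B->L'->F->R'->A->plug->A
Char 3 ('D'): step: R->0, L->6 (L advanced); D->plug->D->R->A->L->B->refl->A->L'->E->R'->H->plug->H
Char 4 ('C'): step: R->1, L=6; C->plug->C->R->H->L->C->refl->H->L'->C->R'->B->plug->B
Char 5 ('B'): step: R->2, L=6; B->plug->B->R->G->L->F->refl->E->L'->D->R'->H->plug->H

H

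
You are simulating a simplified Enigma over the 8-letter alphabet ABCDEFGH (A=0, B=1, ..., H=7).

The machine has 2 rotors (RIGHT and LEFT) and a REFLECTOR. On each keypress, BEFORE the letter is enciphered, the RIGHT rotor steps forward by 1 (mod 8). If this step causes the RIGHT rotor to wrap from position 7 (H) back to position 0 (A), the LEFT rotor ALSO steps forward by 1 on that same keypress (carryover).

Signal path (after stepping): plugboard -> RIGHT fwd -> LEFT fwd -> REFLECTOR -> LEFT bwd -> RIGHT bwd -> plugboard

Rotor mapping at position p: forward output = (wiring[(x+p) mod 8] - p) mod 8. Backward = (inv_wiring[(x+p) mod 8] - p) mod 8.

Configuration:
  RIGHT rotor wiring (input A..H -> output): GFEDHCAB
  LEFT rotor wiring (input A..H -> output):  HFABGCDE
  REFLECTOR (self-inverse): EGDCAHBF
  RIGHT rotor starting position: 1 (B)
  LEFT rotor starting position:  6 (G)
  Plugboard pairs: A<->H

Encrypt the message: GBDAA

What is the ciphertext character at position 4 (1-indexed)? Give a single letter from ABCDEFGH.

Char 1 ('G'): step: R->2, L=6; G->plug->G->R->E->L->C->refl->D->L'->F->R'->C->plug->C
Char 2 ('B'): step: R->3, L=6; B->plug->B->R->E->L->C->refl->D->L'->F->R'->D->plug->D
Char 3 ('D'): step: R->4, L=6; D->plug->D->R->F->L->D->refl->C->L'->E->R'->C->plug->C
Char 4 ('A'): step: R->5, L=6; A->plug->H->R->C->L->B->refl->G->L'->B->R'->D->plug->D

D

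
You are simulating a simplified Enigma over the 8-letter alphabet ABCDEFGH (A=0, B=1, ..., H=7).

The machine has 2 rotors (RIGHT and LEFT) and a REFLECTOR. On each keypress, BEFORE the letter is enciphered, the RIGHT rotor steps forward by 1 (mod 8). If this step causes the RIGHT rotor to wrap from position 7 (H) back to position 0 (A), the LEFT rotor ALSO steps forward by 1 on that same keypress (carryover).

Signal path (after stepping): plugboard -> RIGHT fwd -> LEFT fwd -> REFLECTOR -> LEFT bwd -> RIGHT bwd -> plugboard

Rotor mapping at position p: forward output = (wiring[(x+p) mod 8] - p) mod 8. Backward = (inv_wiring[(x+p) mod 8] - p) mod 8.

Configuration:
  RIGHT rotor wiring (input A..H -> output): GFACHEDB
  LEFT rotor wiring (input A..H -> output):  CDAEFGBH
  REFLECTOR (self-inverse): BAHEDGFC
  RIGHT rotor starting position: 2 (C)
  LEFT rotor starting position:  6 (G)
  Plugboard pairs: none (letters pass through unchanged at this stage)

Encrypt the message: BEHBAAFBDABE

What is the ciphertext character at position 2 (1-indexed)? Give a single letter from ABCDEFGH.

Char 1 ('B'): step: R->3, L=6; B->plug->B->R->E->L->C->refl->H->L'->G->R'->E->plug->E
Char 2 ('E'): step: R->4, L=6; E->plug->E->R->C->L->E->refl->D->L'->A->R'->B->plug->B

B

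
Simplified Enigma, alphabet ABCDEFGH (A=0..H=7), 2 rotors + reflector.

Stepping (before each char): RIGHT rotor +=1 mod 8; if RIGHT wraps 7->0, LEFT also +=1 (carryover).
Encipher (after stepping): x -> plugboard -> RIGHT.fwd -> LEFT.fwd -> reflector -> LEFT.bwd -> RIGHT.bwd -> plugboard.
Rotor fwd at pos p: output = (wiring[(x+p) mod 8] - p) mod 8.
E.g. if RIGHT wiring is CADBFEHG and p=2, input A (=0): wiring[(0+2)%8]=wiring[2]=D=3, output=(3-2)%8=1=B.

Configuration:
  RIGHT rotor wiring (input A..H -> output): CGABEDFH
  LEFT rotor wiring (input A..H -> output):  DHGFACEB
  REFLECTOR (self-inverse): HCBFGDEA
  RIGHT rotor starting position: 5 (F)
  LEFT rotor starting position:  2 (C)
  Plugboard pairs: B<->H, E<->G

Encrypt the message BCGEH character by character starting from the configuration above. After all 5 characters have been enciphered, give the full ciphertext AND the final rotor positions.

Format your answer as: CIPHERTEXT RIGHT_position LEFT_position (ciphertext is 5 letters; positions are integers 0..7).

Answer: FDHFD 2 3

Derivation:
Char 1 ('B'): step: R->6, L=2; B->plug->H->R->F->L->H->refl->A->L'->D->R'->F->plug->F
Char 2 ('C'): step: R->7, L=2; C->plug->C->R->H->L->F->refl->D->L'->B->R'->D->plug->D
Char 3 ('G'): step: R->0, L->3 (L advanced); G->plug->E->R->E->L->G->refl->E->L'->G->R'->B->plug->H
Char 4 ('E'): step: R->1, L=3; E->plug->G->R->G->L->E->refl->G->L'->E->R'->F->plug->F
Char 5 ('H'): step: R->2, L=3; H->plug->B->R->H->L->D->refl->F->L'->B->R'->D->plug->D
Final: ciphertext=FDHFD, RIGHT=2, LEFT=3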